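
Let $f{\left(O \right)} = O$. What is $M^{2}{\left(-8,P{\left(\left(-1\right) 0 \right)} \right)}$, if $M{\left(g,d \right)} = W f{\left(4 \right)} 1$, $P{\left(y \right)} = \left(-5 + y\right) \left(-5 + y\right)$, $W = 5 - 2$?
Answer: $144$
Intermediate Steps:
$W = 3$ ($W = 5 - 2 = 3$)
$P{\left(y \right)} = \left(-5 + y\right)^{2}$
$M{\left(g,d \right)} = 12$ ($M{\left(g,d \right)} = 3 \cdot 4 \cdot 1 = 12 \cdot 1 = 12$)
$M^{2}{\left(-8,P{\left(\left(-1\right) 0 \right)} \right)} = 12^{2} = 144$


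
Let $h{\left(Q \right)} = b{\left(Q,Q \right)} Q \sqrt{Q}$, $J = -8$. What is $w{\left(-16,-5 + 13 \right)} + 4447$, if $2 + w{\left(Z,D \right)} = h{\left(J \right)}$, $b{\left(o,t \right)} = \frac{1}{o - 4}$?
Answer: $4445 + \frac{4 i \sqrt{2}}{3} \approx 4445.0 + 1.8856 i$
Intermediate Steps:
$b{\left(o,t \right)} = \frac{1}{-4 + o}$
$h{\left(Q \right)} = \frac{Q^{\frac{3}{2}}}{-4 + Q}$ ($h{\left(Q \right)} = \frac{Q}{-4 + Q} \sqrt{Q} = \frac{Q^{\frac{3}{2}}}{-4 + Q}$)
$w{\left(Z,D \right)} = -2 + \frac{4 i \sqrt{2}}{3}$ ($w{\left(Z,D \right)} = -2 + \frac{\left(-8\right)^{\frac{3}{2}}}{-4 - 8} = -2 + \frac{\left(-16\right) i \sqrt{2}}{-12} = -2 + - 16 i \sqrt{2} \left(- \frac{1}{12}\right) = -2 + \frac{4 i \sqrt{2}}{3}$)
$w{\left(-16,-5 + 13 \right)} + 4447 = \left(-2 + \frac{4 i \sqrt{2}}{3}\right) + 4447 = 4445 + \frac{4 i \sqrt{2}}{3}$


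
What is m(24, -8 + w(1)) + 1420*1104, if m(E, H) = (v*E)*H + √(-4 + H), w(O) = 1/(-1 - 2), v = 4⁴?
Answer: 1516480 + I*√111/3 ≈ 1.5165e+6 + 3.5119*I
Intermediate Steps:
v = 256
w(O) = -⅓ (w(O) = 1/(-3) = -⅓)
m(E, H) = √(-4 + H) + 256*E*H (m(E, H) = (256*E)*H + √(-4 + H) = 256*E*H + √(-4 + H) = √(-4 + H) + 256*E*H)
m(24, -8 + w(1)) + 1420*1104 = (√(-4 + (-8 - ⅓)) + 256*24*(-8 - ⅓)) + 1420*1104 = (√(-4 - 25/3) + 256*24*(-25/3)) + 1567680 = (√(-37/3) - 51200) + 1567680 = (I*√111/3 - 51200) + 1567680 = (-51200 + I*√111/3) + 1567680 = 1516480 + I*√111/3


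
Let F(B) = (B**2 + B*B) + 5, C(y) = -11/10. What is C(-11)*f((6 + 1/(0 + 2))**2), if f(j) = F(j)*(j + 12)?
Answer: -68270587/320 ≈ -2.1335e+5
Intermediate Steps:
C(y) = -11/10 (C(y) = -11*1/10 = -11/10)
F(B) = 5 + 2*B**2 (F(B) = (B**2 + B**2) + 5 = 2*B**2 + 5 = 5 + 2*B**2)
f(j) = (5 + 2*j**2)*(12 + j) (f(j) = (5 + 2*j**2)*(j + 12) = (5 + 2*j**2)*(12 + j))
C(-11)*f((6 + 1/(0 + 2))**2) = -11*(5 + 2*((6 + 1/(0 + 2))**2)**2)*(12 + (6 + 1/(0 + 2))**2)/10 = -11*(5 + 2*((6 + 1/2)**2)**2)*(12 + (6 + 1/2)**2)/10 = -11*(5 + 2*((13/2)**2)**2)*(12 + (13/2)**2)/10 = -11*(5 + 2*(169/4)**2)*(12 + 169/4)/10 = -11*(5 + 2*(28561/16))*217/(10*4) = -11*(5 + 28561/8)*217/(10*4) = -314611*217/(80*4) = -11/10*6206417/32 = -68270587/320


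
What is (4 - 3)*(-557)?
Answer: -557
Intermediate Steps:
(4 - 3)*(-557) = 1*(-557) = -557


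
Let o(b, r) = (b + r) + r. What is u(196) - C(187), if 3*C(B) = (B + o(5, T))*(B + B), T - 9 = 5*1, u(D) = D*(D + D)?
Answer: 148216/3 ≈ 49405.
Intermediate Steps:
u(D) = 2*D² (u(D) = D*(2*D) = 2*D²)
T = 14 (T = 9 + 5*1 = 9 + 5 = 14)
o(b, r) = b + 2*r
C(B) = 2*B*(33 + B)/3 (C(B) = ((B + (5 + 2*14))*(B + B))/3 = ((B + (5 + 28))*(2*B))/3 = ((B + 33)*(2*B))/3 = ((33 + B)*(2*B))/3 = (2*B*(33 + B))/3 = 2*B*(33 + B)/3)
u(196) - C(187) = 2*196² - 2*187*(33 + 187)/3 = 2*38416 - 2*187*220/3 = 76832 - 1*82280/3 = 76832 - 82280/3 = 148216/3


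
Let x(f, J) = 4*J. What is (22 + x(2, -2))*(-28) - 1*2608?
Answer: -3000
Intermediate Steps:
(22 + x(2, -2))*(-28) - 1*2608 = (22 + 4*(-2))*(-28) - 1*2608 = (22 - 8)*(-28) - 2608 = 14*(-28) - 2608 = -392 - 2608 = -3000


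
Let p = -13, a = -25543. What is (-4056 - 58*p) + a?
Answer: -28845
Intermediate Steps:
(-4056 - 58*p) + a = (-4056 - 58*(-13)) - 25543 = (-4056 + 754) - 25543 = -3302 - 25543 = -28845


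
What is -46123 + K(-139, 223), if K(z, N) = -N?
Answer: -46346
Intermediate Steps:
-46123 + K(-139, 223) = -46123 - 1*223 = -46123 - 223 = -46346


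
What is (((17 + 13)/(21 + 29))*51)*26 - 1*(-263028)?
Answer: 1319118/5 ≈ 2.6382e+5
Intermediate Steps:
(((17 + 13)/(21 + 29))*51)*26 - 1*(-263028) = ((30/50)*51)*26 + 263028 = ((30*(1/50))*51)*26 + 263028 = ((⅗)*51)*26 + 263028 = (153/5)*26 + 263028 = 3978/5 + 263028 = 1319118/5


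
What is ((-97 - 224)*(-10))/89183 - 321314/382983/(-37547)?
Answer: 46188015016672/1282439295263283 ≈ 0.036016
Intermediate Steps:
((-97 - 224)*(-10))/89183 - 321314/382983/(-37547) = -321*(-10)*(1/89183) - 321314*1/382983*(-1/37547) = 3210*(1/89183) - 321314/382983*(-1/37547) = 3210/89183 + 321314/14379862701 = 46188015016672/1282439295263283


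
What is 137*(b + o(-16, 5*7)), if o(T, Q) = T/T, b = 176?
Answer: 24249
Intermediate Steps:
o(T, Q) = 1
137*(b + o(-16, 5*7)) = 137*(176 + 1) = 137*177 = 24249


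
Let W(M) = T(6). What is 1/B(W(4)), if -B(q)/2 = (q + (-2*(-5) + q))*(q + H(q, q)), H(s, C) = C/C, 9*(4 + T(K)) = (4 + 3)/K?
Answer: 729/9455 ≈ 0.077102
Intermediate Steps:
T(K) = -4 + 7/(9*K) (T(K) = -4 + ((4 + 3)/K)/9 = -4 + (7/K)/9 = -4 + 7/(9*K))
H(s, C) = 1
W(M) = -209/54 (W(M) = -4 + (7/9)/6 = -4 + (7/9)*(⅙) = -4 + 7/54 = -209/54)
B(q) = -2*(1 + q)*(10 + 2*q) (B(q) = -2*(q + (-2*(-5) + q))*(q + 1) = -2*(q + (10 + q))*(1 + q) = -2*(10 + 2*q)*(1 + q) = -2*(1 + q)*(10 + 2*q))
1/B(W(4)) = 1/(-20 - 24*(-209/54) - 4*(-209/54)²) = 1/(-20 + 836/9 - 4*43681/2916) = 1/(-20 + 836/9 - 43681/729) = 1/(9455/729) = 729/9455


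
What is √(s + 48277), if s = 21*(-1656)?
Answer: √13501 ≈ 116.19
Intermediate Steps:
s = -34776
√(s + 48277) = √(-34776 + 48277) = √13501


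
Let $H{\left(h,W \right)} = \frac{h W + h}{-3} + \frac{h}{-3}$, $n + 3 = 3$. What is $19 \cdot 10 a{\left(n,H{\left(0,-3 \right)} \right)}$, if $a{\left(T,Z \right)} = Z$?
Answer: $0$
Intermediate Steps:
$n = 0$ ($n = -3 + 3 = 0$)
$H{\left(h,W \right)} = - \frac{2 h}{3} - \frac{W h}{3}$ ($H{\left(h,W \right)} = \left(W h + h\right) \left(- \frac{1}{3}\right) + h \left(- \frac{1}{3}\right) = \left(h + W h\right) \left(- \frac{1}{3}\right) - \frac{h}{3} = \left(- \frac{h}{3} - \frac{W h}{3}\right) - \frac{h}{3} = - \frac{2 h}{3} - \frac{W h}{3}$)
$19 \cdot 10 a{\left(n,H{\left(0,-3 \right)} \right)} = 19 \cdot 10 \left(\left(- \frac{1}{3}\right) 0 \left(2 - 3\right)\right) = 190 \left(\left(- \frac{1}{3}\right) 0 \left(-1\right)\right) = 190 \cdot 0 = 0$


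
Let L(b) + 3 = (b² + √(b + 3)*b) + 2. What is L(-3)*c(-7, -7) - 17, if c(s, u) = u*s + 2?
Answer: 391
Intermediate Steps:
c(s, u) = 2 + s*u (c(s, u) = s*u + 2 = 2 + s*u)
L(b) = -1 + b² + b*√(3 + b) (L(b) = -3 + ((b² + √(b + 3)*b) + 2) = -3 + ((b² + √(3 + b)*b) + 2) = -3 + ((b² + b*√(3 + b)) + 2) = -3 + (2 + b² + b*√(3 + b)) = -1 + b² + b*√(3 + b))
L(-3)*c(-7, -7) - 17 = (-1 + (-3)² - 3*√(3 - 3))*(2 - 7*(-7)) - 17 = (-1 + 9 - 3*√0)*(2 + 49) - 17 = (-1 + 9 - 3*0)*51 - 17 = (-1 + 9 + 0)*51 - 17 = 8*51 - 17 = 408 - 17 = 391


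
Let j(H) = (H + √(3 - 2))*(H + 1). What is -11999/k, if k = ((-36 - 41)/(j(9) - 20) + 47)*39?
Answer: -73840/11049 ≈ -6.6830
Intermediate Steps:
j(H) = (1 + H)² (j(H) = (H + √1)*(1 + H) = (H + 1)*(1 + H) = (1 + H)*(1 + H) = (1 + H)²)
k = 143637/80 (k = ((-36 - 41)/((1 + 9)² - 20) + 47)*39 = (-77/(10² - 20) + 47)*39 = (-77/(100 - 20) + 47)*39 = (-77/80 + 47)*39 = (3683/80)*39 = 143637/80 ≈ 1795.5)
-11999/k = -11999/143637/80 = -11999*80/143637 = -73840/11049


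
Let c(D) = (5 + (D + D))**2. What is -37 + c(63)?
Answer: 17124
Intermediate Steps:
c(D) = (5 + 2*D)**2
-37 + c(63) = -37 + (5 + 2*63)**2 = -37 + (5 + 126)**2 = -37 + 131**2 = -37 + 17161 = 17124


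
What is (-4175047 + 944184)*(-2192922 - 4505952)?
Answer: 21643144148262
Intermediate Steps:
(-4175047 + 944184)*(-2192922 - 4505952) = -3230863*(-6698874) = 21643144148262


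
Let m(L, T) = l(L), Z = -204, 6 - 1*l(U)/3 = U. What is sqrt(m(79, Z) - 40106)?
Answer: 5*I*sqrt(1613) ≈ 200.81*I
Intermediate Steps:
l(U) = 18 - 3*U
m(L, T) = 18 - 3*L
sqrt(m(79, Z) - 40106) = sqrt((18 - 3*79) - 40106) = sqrt((18 - 237) - 40106) = sqrt(-219 - 40106) = sqrt(-40325) = 5*I*sqrt(1613)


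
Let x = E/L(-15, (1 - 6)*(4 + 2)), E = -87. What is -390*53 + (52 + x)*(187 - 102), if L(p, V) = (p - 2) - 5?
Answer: -350105/22 ≈ -15914.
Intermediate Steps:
L(p, V) = -7 + p (L(p, V) = (-2 + p) - 5 = -7 + p)
x = 87/22 (x = -87/(-7 - 15) = -87/(-22) = -87*(-1/22) = 87/22 ≈ 3.9545)
-390*53 + (52 + x)*(187 - 102) = -390*53 + (52 + 87/22)*(187 - 102) = -20670 + (1231/22)*85 = -20670 + 104635/22 = -350105/22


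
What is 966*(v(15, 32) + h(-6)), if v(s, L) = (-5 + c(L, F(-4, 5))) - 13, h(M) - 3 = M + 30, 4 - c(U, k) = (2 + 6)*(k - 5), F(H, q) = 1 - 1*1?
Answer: 51198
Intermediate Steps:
F(H, q) = 0 (F(H, q) = 1 - 1 = 0)
c(U, k) = 44 - 8*k (c(U, k) = 4 - (2 + 6)*(k - 5) = 4 - 8*(-5 + k) = 4 - (-40 + 8*k) = 4 + (40 - 8*k) = 44 - 8*k)
h(M) = 33 + M (h(M) = 3 + (M + 30) = 3 + (30 + M) = 33 + M)
v(s, L) = 26 (v(s, L) = (-5 + (44 - 8*0)) - 13 = (-5 + (44 + 0)) - 13 = (-5 + 44) - 13 = 39 - 13 = 26)
966*(v(15, 32) + h(-6)) = 966*(26 + (33 - 6)) = 966*(26 + 27) = 966*53 = 51198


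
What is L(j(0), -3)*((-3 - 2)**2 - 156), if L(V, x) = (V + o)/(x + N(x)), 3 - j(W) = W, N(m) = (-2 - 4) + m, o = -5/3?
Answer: 131/9 ≈ 14.556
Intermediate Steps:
o = -5/3 (o = -5*1/3 = -5/3 ≈ -1.6667)
N(m) = -6 + m
j(W) = 3 - W
L(V, x) = (-5/3 + V)/(-6 + 2*x) (L(V, x) = (V - 5/3)/(x + (-6 + x)) = (-5/3 + V)/(-6 + 2*x))
L(j(0), -3)*((-3 - 2)**2 - 156) = ((-5 + 3*(3 - 1*0))/(6*(-3 - 3)))*((-3 - 2)**2 - 156) = ((1/6)*(-5 + 3*(3 + 0))/(-6))*((-5)**2 - 156) = ((1/6)*(-1/6)*(-5 + 3*3))*(25 - 156) = ((1/6)*(-1/6)*(-5 + 9))*(-131) = ((1/6)*(-1/6)*4)*(-131) = -1/9*(-131) = 131/9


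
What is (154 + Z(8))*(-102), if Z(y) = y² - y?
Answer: -21420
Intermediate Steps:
(154 + Z(8))*(-102) = (154 + 8*(-1 + 8))*(-102) = (154 + 8*7)*(-102) = (154 + 56)*(-102) = 210*(-102) = -21420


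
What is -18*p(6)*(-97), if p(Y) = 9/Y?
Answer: 2619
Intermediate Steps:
-18*p(6)*(-97) = -162/6*(-97) = -18*3/2*(-97) = -27*(-97) = 2619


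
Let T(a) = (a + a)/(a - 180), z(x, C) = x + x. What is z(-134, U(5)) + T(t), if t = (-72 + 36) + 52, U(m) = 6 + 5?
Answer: -10996/41 ≈ -268.20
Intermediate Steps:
U(m) = 11
z(x, C) = 2*x
t = 16 (t = -36 + 52 = 16)
T(a) = 2*a/(-180 + a) (T(a) = (2*a)/(-180 + a) = 2*a/(-180 + a))
z(-134, U(5)) + T(t) = 2*(-134) + 2*16/(-180 + 16) = -268 + 2*16/(-164) = -268 + 2*16*(-1/164) = -268 - 8/41 = -10996/41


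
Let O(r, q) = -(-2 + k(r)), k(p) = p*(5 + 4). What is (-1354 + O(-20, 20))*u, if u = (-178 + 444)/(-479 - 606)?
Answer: 44536/155 ≈ 287.33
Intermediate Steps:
k(p) = 9*p (k(p) = p*9 = 9*p)
u = -38/155 (u = 266/(-1085) = 266*(-1/1085) = -38/155 ≈ -0.24516)
O(r, q) = 2 - 9*r (O(r, q) = -(-2 + 9*r) = 2 - 9*r)
(-1354 + O(-20, 20))*u = (-1354 + (2 - 9*(-20)))*(-38/155) = (-1354 + (2 + 180))*(-38/155) = (-1354 + 182)*(-38/155) = -1172*(-38/155) = 44536/155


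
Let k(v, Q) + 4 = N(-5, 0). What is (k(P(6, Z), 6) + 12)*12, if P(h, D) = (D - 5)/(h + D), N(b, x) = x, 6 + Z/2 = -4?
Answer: 96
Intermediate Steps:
Z = -20 (Z = -12 + 2*(-4) = -12 - 8 = -20)
P(h, D) = (-5 + D)/(D + h)
k(v, Q) = -4 (k(v, Q) = -4 + 0 = -4)
(k(P(6, Z), 6) + 12)*12 = (-4 + 12)*12 = 8*12 = 96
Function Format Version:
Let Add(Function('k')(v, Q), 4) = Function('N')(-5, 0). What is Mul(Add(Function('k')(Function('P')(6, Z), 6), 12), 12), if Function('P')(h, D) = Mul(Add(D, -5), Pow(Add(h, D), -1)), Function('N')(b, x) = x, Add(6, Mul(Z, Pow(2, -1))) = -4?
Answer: 96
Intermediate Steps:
Z = -20 (Z = Add(-12, Mul(2, -4)) = Add(-12, -8) = -20)
Function('P')(h, D) = Mul(Pow(Add(D, h), -1), Add(-5, D)) (Function('P')(h, D) = Mul(Add(-5, D), Pow(Add(D, h), -1)) = Mul(Pow(Add(D, h), -1), Add(-5, D)))
Function('k')(v, Q) = -4 (Function('k')(v, Q) = Add(-4, 0) = -4)
Mul(Add(Function('k')(Function('P')(6, Z), 6), 12), 12) = Mul(Add(-4, 12), 12) = Mul(8, 12) = 96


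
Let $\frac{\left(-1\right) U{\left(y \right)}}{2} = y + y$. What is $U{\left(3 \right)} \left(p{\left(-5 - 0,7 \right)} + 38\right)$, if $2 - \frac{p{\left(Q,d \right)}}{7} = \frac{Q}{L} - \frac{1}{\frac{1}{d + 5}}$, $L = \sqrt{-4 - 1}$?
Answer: $-1632 + 84 i \sqrt{5} \approx -1632.0 + 187.83 i$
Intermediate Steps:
$L = i \sqrt{5}$ ($L = \sqrt{-5} = i \sqrt{5} \approx 2.2361 i$)
$U{\left(y \right)} = - 4 y$ ($U{\left(y \right)} = - 2 \left(y + y\right) = - 2 \cdot 2 y = - 4 y$)
$p{\left(Q,d \right)} = 49 + 7 d + \frac{7 i Q \sqrt{5}}{5}$ ($p{\left(Q,d \right)} = 14 - 7 \left(\frac{Q}{i \sqrt{5}} - \frac{1}{\frac{1}{d + 5}}\right) = 14 - 7 \left(Q \left(- \frac{i \sqrt{5}}{5}\right) - \frac{1}{\frac{1}{5 + d}}\right) = 14 - 7 \left(- \frac{i Q \sqrt{5}}{5} - \left(5 + d\right)\right) = 14 - 7 \left(-5 - d - \frac{i Q \sqrt{5}}{5}\right) = 14 + \left(35 + 7 d + \frac{7 i Q \sqrt{5}}{5}\right) = 49 + 7 d + \frac{7 i Q \sqrt{5}}{5}$)
$U{\left(3 \right)} \left(p{\left(-5 - 0,7 \right)} + 38\right) = \left(-4\right) 3 \left(\left(49 + 7 \cdot 7 + \frac{7 i \left(-5 - 0\right) \sqrt{5}}{5}\right) + 38\right) = - 12 \left(\left(49 + 49 + \frac{7 i \left(-5 + 0\right) \sqrt{5}}{5}\right) + 38\right) = - 12 \left(\left(49 + 49 + \frac{7}{5} i \left(-5\right) \sqrt{5}\right) + 38\right) = - 12 \left(\left(49 + 49 - 7 i \sqrt{5}\right) + 38\right) = - 12 \left(\left(98 - 7 i \sqrt{5}\right) + 38\right) = - 12 \left(136 - 7 i \sqrt{5}\right) = -1632 + 84 i \sqrt{5}$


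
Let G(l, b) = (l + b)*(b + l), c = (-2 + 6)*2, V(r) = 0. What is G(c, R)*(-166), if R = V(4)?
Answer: -10624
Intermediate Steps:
c = 8 (c = 4*2 = 8)
R = 0
G(l, b) = (b + l)² (G(l, b) = (b + l)*(b + l) = (b + l)²)
G(c, R)*(-166) = (0 + 8)²*(-166) = 8²*(-166) = 64*(-166) = -10624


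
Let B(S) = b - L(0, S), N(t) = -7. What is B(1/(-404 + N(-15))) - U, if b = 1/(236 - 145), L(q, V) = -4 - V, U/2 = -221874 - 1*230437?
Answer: 33833917346/37401 ≈ 9.0463e+5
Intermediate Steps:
U = -904622 (U = 2*(-221874 - 1*230437) = 2*(-221874 - 230437) = 2*(-452311) = -904622)
b = 1/91 ≈ 0.010989
B(S) = 365/91 + S (B(S) = 1/91 - (-4 - S) = 1/91 + (4 + S) = 365/91 + S)
B(1/(-404 + N(-15))) - U = (365/91 + 1/(-404 - 7)) - 1*(-904622) = (365/91 + 1/(-411)) + 904622 = (365/91 - 1/411) + 904622 = 149924/37401 + 904622 = 33833917346/37401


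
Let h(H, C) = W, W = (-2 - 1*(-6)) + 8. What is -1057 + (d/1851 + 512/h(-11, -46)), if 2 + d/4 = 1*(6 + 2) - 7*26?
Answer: -1878235/1851 ≈ -1014.7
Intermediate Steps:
W = 12 (W = (-2 + 6) + 8 = 4 + 8 = 12)
d = -704 (d = -8 + 4*(1*(6 + 2) - 7*26) = -8 + 4*(1*8 - 182) = -8 + 4*(8 - 182) = -8 + 4*(-174) = -8 - 696 = -704)
h(H, C) = 12
-1057 + (d/1851 + 512/h(-11, -46)) = -1057 + (-704/1851 + 512/12) = -1057 + (-704*1/1851 + 512*(1/12)) = -1057 + (-704/1851 + 128/3) = -1057 + 78272/1851 = -1878235/1851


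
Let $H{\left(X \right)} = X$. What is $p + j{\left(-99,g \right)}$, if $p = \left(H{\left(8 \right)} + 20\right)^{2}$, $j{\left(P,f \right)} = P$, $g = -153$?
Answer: $685$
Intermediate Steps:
$p = 784$ ($p = \left(8 + 20\right)^{2} = 28^{2} = 784$)
$p + j{\left(-99,g \right)} = 784 - 99 = 685$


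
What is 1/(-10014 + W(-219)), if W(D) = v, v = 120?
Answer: -1/9894 ≈ -0.00010107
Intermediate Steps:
W(D) = 120
1/(-10014 + W(-219)) = 1/(-10014 + 120) = 1/(-9894) = -1/9894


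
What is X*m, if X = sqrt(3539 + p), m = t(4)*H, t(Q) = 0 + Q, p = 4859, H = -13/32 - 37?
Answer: -1197*sqrt(8398)/8 ≈ -13712.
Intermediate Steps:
H = -1197/32 (H = -13*1/32 - 37 = -13/32 - 37 = -1197/32 ≈ -37.406)
t(Q) = Q
m = -1197/8 (m = 4*(-1197/32) = -1197/8 ≈ -149.63)
X = sqrt(8398) (X = sqrt(3539 + 4859) = sqrt(8398) ≈ 91.641)
X*m = sqrt(8398)*(-1197/8) = -1197*sqrt(8398)/8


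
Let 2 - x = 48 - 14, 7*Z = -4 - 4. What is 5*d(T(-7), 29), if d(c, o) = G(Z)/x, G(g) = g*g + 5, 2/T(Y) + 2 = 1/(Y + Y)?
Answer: -1545/1568 ≈ -0.98533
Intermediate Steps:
Z = -8/7 (Z = (-4 - 4)/7 = (1/7)*(-8) = -8/7 ≈ -1.1429)
T(Y) = 2/(-2 + 1/(2*Y)) (T(Y) = 2/(-2 + 1/(Y + Y)) = 2/(-2 + 1/(2*Y)))
G(g) = 5 + g**2 (G(g) = g**2 + 5 = 5 + g**2)
x = -32 (x = 2 - (48 - 14) = 2 - 1*34 = 2 - 34 = -32)
d(c, o) = -309/1568 (d(c, o) = (5 + (-8/7)**2)/(-32) = (5 + 64/49)*(-1/32) = (309/49)*(-1/32) = -309/1568)
5*d(T(-7), 29) = 5*(-309/1568) = -1545/1568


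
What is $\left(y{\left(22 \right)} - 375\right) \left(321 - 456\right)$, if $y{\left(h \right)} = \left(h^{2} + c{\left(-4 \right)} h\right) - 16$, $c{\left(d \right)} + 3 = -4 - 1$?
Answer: $11205$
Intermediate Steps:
$c{\left(d \right)} = -8$ ($c{\left(d \right)} = -3 - 5 = -8$)
$y{\left(h \right)} = -16 + h^{2} - 8 h$ ($y{\left(h \right)} = \left(h^{2} - 8 h\right) - 16 = -16 + h^{2} - 8 h$)
$\left(y{\left(22 \right)} - 375\right) \left(321 - 456\right) = \left(\left(-16 + 22^{2} - 176\right) - 375\right) \left(321 - 456\right) = \left(\left(-16 + 484 - 176\right) - 375\right) \left(-135\right) = \left(292 - 375\right) \left(-135\right) = \left(-83\right) \left(-135\right) = 11205$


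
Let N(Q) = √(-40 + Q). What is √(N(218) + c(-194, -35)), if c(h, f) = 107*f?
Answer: √(-3745 + √178) ≈ 61.087*I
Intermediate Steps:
√(N(218) + c(-194, -35)) = √(√(-40 + 218) + 107*(-35)) = √(√178 - 3745) = √(-3745 + √178)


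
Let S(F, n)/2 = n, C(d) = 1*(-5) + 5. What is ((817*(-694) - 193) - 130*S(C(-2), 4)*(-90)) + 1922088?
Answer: 1448497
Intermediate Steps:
C(d) = 0 (C(d) = -5 + 5 = 0)
S(F, n) = 2*n
((817*(-694) - 193) - 130*S(C(-2), 4)*(-90)) + 1922088 = ((817*(-694) - 193) - 260*4*(-90)) + 1922088 = ((-566998 - 193) - 130*8*(-90)) + 1922088 = (-567191 - 1040*(-90)) + 1922088 = (-567191 + 93600) + 1922088 = -473591 + 1922088 = 1448497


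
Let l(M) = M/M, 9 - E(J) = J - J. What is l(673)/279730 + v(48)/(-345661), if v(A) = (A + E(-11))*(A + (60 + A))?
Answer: -2487013499/96691751530 ≈ -0.025721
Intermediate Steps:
E(J) = 9 (E(J) = 9 - (J - J) = 9 - 1*0 = 9 + 0 = 9)
l(M) = 1
v(A) = (9 + A)*(60 + 2*A) (v(A) = (A + 9)*(A + (60 + A)) = (9 + A)*(60 + 2*A))
l(673)/279730 + v(48)/(-345661) = 1/279730 + (540 + 2*48² + 78*48)/(-345661) = 1*(1/279730) + (540 + 2*2304 + 3744)*(-1/345661) = 1/279730 + (540 + 4608 + 3744)*(-1/345661) = 1/279730 + 8892*(-1/345661) = 1/279730 - 8892/345661 = -2487013499/96691751530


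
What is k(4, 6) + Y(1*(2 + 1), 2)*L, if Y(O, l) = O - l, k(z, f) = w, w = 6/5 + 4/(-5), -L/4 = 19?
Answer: -378/5 ≈ -75.600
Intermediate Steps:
L = -76 (L = -4*19 = -76)
w = ⅖ (w = 6*(⅕) + 4*(-⅕) = 6/5 - ⅘ = ⅖ ≈ 0.40000)
k(z, f) = ⅖
k(4, 6) + Y(1*(2 + 1), 2)*L = ⅖ + (1*(2 + 1) - 1*2)*(-76) = ⅖ + (1*3 - 2)*(-76) = ⅖ + (3 - 2)*(-76) = ⅖ + 1*(-76) = ⅖ - 76 = -378/5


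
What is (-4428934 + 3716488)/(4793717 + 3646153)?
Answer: -118741/1406645 ≈ -0.084414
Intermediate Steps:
(-4428934 + 3716488)/(4793717 + 3646153) = -712446/8439870 = -712446*1/8439870 = -118741/1406645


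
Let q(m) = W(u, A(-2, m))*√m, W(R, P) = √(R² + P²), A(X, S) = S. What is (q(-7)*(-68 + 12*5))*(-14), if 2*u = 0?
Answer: 784*I*√7 ≈ 2074.3*I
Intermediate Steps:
u = 0 (u = (½)*0 = 0)
W(R, P) = √(P² + R²)
q(m) = √m*√(m²) (q(m) = √(m² + 0²)*√m = √(m² + 0)*√m = √(m²)*√m = √m*√(m²))
(q(-7)*(-68 + 12*5))*(-14) = ((√(-7)*√((-7)²))*(-68 + 12*5))*(-14) = (((I*√7)*√49)*(-68 + 60))*(-14) = (((I*√7)*7)*(-8))*(-14) = ((7*I*√7)*(-8))*(-14) = -56*I*√7*(-14) = 784*I*√7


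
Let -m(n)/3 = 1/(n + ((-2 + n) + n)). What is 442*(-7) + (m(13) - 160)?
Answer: -120401/37 ≈ -3254.1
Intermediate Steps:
m(n) = -3/(-2 + 3*n) (m(n) = -3/(n + ((-2 + n) + n)) = -3/(n + (-2 + 2*n)) = -3/(-2 + 3*n))
442*(-7) + (m(13) - 160) = 442*(-7) + (-3/(-2 + 3*13) - 160) = -3094 + (-3/(-2 + 39) - 160) = -3094 + (-3/37 - 160) = -3094 - 5923/37 = -120401/37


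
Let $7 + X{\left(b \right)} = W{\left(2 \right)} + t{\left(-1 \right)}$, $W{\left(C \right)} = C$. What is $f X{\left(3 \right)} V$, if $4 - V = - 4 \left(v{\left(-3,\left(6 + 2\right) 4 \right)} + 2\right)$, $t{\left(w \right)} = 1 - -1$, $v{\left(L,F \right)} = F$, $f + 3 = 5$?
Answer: $-840$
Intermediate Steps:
$f = 2$ ($f = -3 + 5 = 2$)
$t{\left(w \right)} = 2$ ($t{\left(w \right)} = 1 + 1 = 2$)
$V = 140$ ($V = 4 - - 4 \left(\left(6 + 2\right) 4 + 2\right) = 4 - - 4 \left(8 \cdot 4 + 2\right) = 4 - - 4 \left(32 + 2\right) = 4 - \left(-4\right) 34 = 4 - -136 = 4 + 136 = 140$)
$X{\left(b \right)} = -3$ ($X{\left(b \right)} = -7 + \left(2 + 2\right) = -7 + 4 = -3$)
$f X{\left(3 \right)} V = 2 \left(\left(-3\right) 140\right) = 2 \left(-420\right) = -840$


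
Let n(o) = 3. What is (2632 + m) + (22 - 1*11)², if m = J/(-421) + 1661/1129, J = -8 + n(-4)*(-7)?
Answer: 1309257699/475309 ≈ 2754.5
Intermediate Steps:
J = -29 (J = -8 + 3*(-7) = -8 - 21 = -29)
m = 732022/475309 (m = -29/(-421) + 1661/1129 = -29*(-1/421) + 1661*(1/1129) = 29/421 + 1661/1129 = 732022/475309 ≈ 1.5401)
(2632 + m) + (22 - 1*11)² = (2632 + 732022/475309) + (22 - 1*11)² = 1251745310/475309 + (22 - 11)² = 1251745310/475309 + 11² = 1251745310/475309 + 121 = 1309257699/475309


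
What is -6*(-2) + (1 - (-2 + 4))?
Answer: 11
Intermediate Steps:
-6*(-2) + (1 - (-2 + 4)) = 12 + (1 - 2) = 12 - 1 = 11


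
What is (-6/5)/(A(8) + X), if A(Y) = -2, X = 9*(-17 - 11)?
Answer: 3/635 ≈ 0.0047244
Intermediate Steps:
X = -252 (X = 9*(-28) = -252)
(-6/5)/(A(8) + X) = (-6/5)/(-2 - 252) = (-6*⅕)/(-254) = -1/254*(-6/5) = 3/635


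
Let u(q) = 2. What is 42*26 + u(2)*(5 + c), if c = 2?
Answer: 1106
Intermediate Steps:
42*26 + u(2)*(5 + c) = 42*26 + 2*(5 + 2) = 1092 + 2*7 = 1092 + 14 = 1106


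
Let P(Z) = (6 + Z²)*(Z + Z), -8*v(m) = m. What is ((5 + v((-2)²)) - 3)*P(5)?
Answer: 465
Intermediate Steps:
v(m) = -m/8
P(Z) = 2*Z*(6 + Z²) (P(Z) = (6 + Z²)*(2*Z) = 2*Z*(6 + Z²))
((5 + v((-2)²)) - 3)*P(5) = ((5 - ⅛*(-2)²) - 3)*(2*5*(6 + 5²)) = ((5 - ⅛*4) - 3)*(2*5*(6 + 25)) = ((5 - ½) - 3)*(2*5*31) = (9/2 - 3)*310 = (3/2)*310 = 465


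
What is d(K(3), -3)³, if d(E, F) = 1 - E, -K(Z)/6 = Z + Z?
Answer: 50653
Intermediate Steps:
K(Z) = -12*Z (K(Z) = -6*(Z + Z) = -12*Z)
d(K(3), -3)³ = (1 - (-12)*3)³ = (1 - 1*(-36))³ = (1 + 36)³ = 37³ = 50653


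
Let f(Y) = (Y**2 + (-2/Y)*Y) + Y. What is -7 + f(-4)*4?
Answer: 33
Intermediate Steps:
f(Y) = -2 + Y + Y**2 (f(Y) = (Y**2 - 2) + Y = (-2 + Y**2) + Y = -2 + Y + Y**2)
-7 + f(-4)*4 = -7 + (-2 - 4 + (-4)**2)*4 = -7 + (-2 - 4 + 16)*4 = -7 + 10*4 = -7 + 40 = 33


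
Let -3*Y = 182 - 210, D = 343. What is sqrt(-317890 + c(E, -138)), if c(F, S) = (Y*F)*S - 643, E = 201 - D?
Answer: I*sqrt(135637) ≈ 368.29*I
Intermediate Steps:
Y = 28/3 (Y = -(182 - 210)/3 = -1/3*(-28) = 28/3 ≈ 9.3333)
E = -142 (E = 201 - 1*343 = 201 - 343 = -142)
c(F, S) = -643 + 28*F*S/3 (c(F, S) = (28*F/3)*S - 643 = 28*F*S/3 - 643 = -643 + 28*F*S/3)
sqrt(-317890 + c(E, -138)) = sqrt(-317890 + (-643 + (28/3)*(-142)*(-138))) = sqrt(-317890 + (-643 + 182896)) = sqrt(-317890 + 182253) = sqrt(-135637) = I*sqrt(135637)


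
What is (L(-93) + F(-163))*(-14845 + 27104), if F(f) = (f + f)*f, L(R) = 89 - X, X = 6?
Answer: 652436239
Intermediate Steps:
L(R) = 83 (L(R) = 89 - 1*6 = 89 - 6 = 83)
F(f) = 2*f² (F(f) = (2*f)*f = 2*f²)
(L(-93) + F(-163))*(-14845 + 27104) = (83 + 2*(-163)²)*(-14845 + 27104) = (83 + 2*26569)*12259 = (83 + 53138)*12259 = 53221*12259 = 652436239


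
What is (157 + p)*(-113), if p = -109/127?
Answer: -2240790/127 ≈ -17644.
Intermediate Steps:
p = -109/127 ≈ -0.85827
(157 + p)*(-113) = (157 - 109/127)*(-113) = (19830/127)*(-113) = -2240790/127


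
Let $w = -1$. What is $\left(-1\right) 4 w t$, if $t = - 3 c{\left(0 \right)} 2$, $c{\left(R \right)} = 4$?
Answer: $-96$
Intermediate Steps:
$t = -24$ ($t = \left(-3\right) 4 \cdot 2 = \left(-12\right) 2 = -24$)
$\left(-1\right) 4 w t = \left(-1\right) 4 \left(-1\right) \left(-24\right) = \left(-4\right) \left(-1\right) \left(-24\right) = 4 \left(-24\right) = -96$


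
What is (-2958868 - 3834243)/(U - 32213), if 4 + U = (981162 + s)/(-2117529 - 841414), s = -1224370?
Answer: 20100428241673/95328023423 ≈ 210.86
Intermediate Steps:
U = -11592564/2958943 (U = -4 + (981162 - 1224370)/(-2117529 - 841414) = -4 - 243208/(-2958943) = -4 - 243208*(-1/2958943) = -4 + 243208/2958943 = -11592564/2958943 ≈ -3.9178)
(-2958868 - 3834243)/(U - 32213) = (-2958868 - 3834243)/(-11592564/2958943 - 32213) = -6793111/(-95328023423/2958943) = -6793111*(-2958943/95328023423) = 20100428241673/95328023423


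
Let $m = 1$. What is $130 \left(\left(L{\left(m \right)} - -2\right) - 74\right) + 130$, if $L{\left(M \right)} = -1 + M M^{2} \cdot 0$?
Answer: $-9360$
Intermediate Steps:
$L{\left(M \right)} = -1$ ($L{\left(M \right)} = -1 + M^{3} \cdot 0 = -1 + 0 = -1$)
$130 \left(\left(L{\left(m \right)} - -2\right) - 74\right) + 130 = 130 \left(\left(-1 - -2\right) - 74\right) + 130 = 130 \left(\left(-1 + 2\right) - 74\right) + 130 = 130 \left(1 - 74\right) + 130 = 130 \left(-73\right) + 130 = -9490 + 130 = -9360$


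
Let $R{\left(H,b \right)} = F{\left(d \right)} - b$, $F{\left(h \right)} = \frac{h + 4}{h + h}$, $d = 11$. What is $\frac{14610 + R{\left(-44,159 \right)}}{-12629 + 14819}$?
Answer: $\frac{105979}{16060} \approx 6.5989$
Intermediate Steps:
$F{\left(h \right)} = \frac{4 + h}{2 h}$
$R{\left(H,b \right)} = \frac{15}{22} - b$ ($R{\left(H,b \right)} = \frac{4 + 11}{2 \cdot 11} - b = \frac{1}{2} \cdot \frac{1}{11} \cdot 15 - b = \frac{15}{22} - b$)
$\frac{14610 + R{\left(-44,159 \right)}}{-12629 + 14819} = \frac{14610 + \left(\frac{15}{22} - 159\right)}{-12629 + 14819} = \frac{14610 + \left(\frac{15}{22} - 159\right)}{2190} = \left(14610 - \frac{3483}{22}\right) \frac{1}{2190} = \frac{317937}{22} \cdot \frac{1}{2190} = \frac{105979}{16060}$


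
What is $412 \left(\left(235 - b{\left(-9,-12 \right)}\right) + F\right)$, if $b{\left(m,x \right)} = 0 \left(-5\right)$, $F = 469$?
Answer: $290048$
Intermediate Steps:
$b{\left(m,x \right)} = 0$
$412 \left(\left(235 - b{\left(-9,-12 \right)}\right) + F\right) = 412 \left(\left(235 - 0\right) + 469\right) = 412 \left(\left(235 + 0\right) + 469\right) = 412 \left(235 + 469\right) = 412 \cdot 704 = 290048$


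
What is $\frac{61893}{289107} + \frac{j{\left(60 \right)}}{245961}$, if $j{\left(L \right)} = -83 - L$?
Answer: $\frac{129760016}{607769631} \approx 0.2135$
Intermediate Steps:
$\frac{61893}{289107} + \frac{j{\left(60 \right)}}{245961} = \frac{61893}{289107} + \frac{-83 - 60}{245961} = 61893 \cdot \frac{1}{289107} + \left(-83 - 60\right) \frac{1}{245961} = \frac{529}{2471} - \frac{143}{245961} = \frac{129760016}{607769631}$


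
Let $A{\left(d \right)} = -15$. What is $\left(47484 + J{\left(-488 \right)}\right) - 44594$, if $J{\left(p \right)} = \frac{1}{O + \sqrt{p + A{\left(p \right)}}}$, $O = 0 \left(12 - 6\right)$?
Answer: $2890 - \frac{i \sqrt{503}}{503} \approx 2890.0 - 0.044588 i$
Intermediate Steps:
$O = 0$ ($O = 0 \cdot 6 = 0$)
$J{\left(p \right)} = \frac{1}{\sqrt{-15 + p}}$ ($J{\left(p \right)} = \frac{1}{0 + \sqrt{p - 15}} = \frac{1}{0 + \sqrt{-15 + p}} = \frac{1}{\sqrt{-15 + p}}$)
$\left(47484 + J{\left(-488 \right)}\right) - 44594 = \left(47484 + \frac{1}{\sqrt{-15 - 488}}\right) - 44594 = \left(47484 + \frac{1}{\sqrt{-503}}\right) - 44594 = \left(47484 - \frac{i \sqrt{503}}{503}\right) - 44594 = 2890 - \frac{i \sqrt{503}}{503}$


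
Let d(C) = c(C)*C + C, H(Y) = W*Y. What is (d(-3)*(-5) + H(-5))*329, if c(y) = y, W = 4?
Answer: -16450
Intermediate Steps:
H(Y) = 4*Y
d(C) = C + C² (d(C) = C*C + C = C² + C = C + C²)
(d(-3)*(-5) + H(-5))*329 = (-3*(1 - 3)*(-5) + 4*(-5))*329 = (-3*(-2)*(-5) - 20)*329 = (6*(-5) - 20)*329 = (-30 - 20)*329 = -50*329 = -16450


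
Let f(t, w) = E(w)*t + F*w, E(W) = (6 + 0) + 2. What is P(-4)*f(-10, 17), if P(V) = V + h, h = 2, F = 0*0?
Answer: 160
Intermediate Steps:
F = 0
E(W) = 8 (E(W) = 6 + 2 = 8)
P(V) = 2 + V (P(V) = V + 2 = 2 + V)
f(t, w) = 8*t (f(t, w) = 8*t + 0*w = 8*t + 0 = 8*t)
P(-4)*f(-10, 17) = (2 - 4)*(8*(-10)) = -2*(-80) = 160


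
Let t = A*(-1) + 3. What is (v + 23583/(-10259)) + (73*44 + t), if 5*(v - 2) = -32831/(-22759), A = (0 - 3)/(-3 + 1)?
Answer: 7503003073543/2334845810 ≈ 3213.5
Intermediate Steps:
A = 3/2 (A = -3/(-2) = -3*(-½) = 3/2 ≈ 1.5000)
t = 3/2 (t = (3/2)*(-1) + 3 = -3/2 + 3 = 3/2 ≈ 1.5000)
v = 260421/113795 (v = 2 + (-32831/(-22759))/5 = 2 + (-32831*(-1/22759))/5 = 2 + (⅕)*(32831/22759) = 2 + 32831/113795 = 260421/113795 ≈ 2.2885)
(v + 23583/(-10259)) + (73*44 + t) = (260421/113795 + 23583/(-10259)) + (73*44 + 3/2) = (260421/113795 + 23583*(-1/10259)) + (3212 + 3/2) = (260421/113795 - 23583/10259) + 6427/2 = -11968446/1167422905 + 6427/2 = 7503003073543/2334845810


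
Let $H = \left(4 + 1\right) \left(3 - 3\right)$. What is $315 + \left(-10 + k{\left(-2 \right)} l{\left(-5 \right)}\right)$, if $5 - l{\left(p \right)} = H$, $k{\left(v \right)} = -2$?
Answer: $295$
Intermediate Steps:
$H = 0$ ($H = 5 \cdot 0 = 0$)
$l{\left(p \right)} = 5$ ($l{\left(p \right)} = 5 - 0 = 5 + 0 = 5$)
$315 + \left(-10 + k{\left(-2 \right)} l{\left(-5 \right)}\right) = 315 - 20 = 295$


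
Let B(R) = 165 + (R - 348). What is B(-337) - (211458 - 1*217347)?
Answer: 5369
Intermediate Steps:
B(R) = -183 + R (B(R) = 165 + (-348 + R) = -183 + R)
B(-337) - (211458 - 1*217347) = (-183 - 337) - (211458 - 1*217347) = -520 - (211458 - 217347) = -520 - 1*(-5889) = -520 + 5889 = 5369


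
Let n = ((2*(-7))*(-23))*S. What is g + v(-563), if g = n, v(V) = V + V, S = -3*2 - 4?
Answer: -4346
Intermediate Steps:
S = -10 (S = -6 - 4 = -10)
v(V) = 2*V
n = -3220 (n = ((2*(-7))*(-23))*(-10) = -14*(-23)*(-10) = 322*(-10) = -3220)
g = -3220
g + v(-563) = -3220 + 2*(-563) = -3220 - 1126 = -4346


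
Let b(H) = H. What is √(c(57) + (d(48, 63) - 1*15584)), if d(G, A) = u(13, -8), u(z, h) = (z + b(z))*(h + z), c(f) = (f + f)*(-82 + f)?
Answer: 8*I*√286 ≈ 135.29*I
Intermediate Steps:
c(f) = 2*f*(-82 + f) (c(f) = (2*f)*(-82 + f) = 2*f*(-82 + f))
u(z, h) = 2*z*(h + z) (u(z, h) = (z + z)*(h + z) = (2*z)*(h + z) = 2*z*(h + z))
d(G, A) = 130 (d(G, A) = 2*13*(-8 + 13) = 2*13*5 = 130)
√(c(57) + (d(48, 63) - 1*15584)) = √(2*57*(-82 + 57) + (130 - 1*15584)) = √(2*57*(-25) + (130 - 15584)) = √(-2850 - 15454) = √(-18304) = 8*I*√286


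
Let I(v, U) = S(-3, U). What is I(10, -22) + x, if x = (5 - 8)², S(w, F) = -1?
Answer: 8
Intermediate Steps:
I(v, U) = -1
x = 9 (x = (-3)² = 9)
I(10, -22) + x = -1 + 9 = 8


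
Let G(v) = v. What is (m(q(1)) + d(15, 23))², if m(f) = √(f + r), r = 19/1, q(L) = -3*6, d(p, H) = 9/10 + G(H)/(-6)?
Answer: 841/225 ≈ 3.7378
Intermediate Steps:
d(p, H) = 9/10 - H/6 (d(p, H) = 9/10 + H/(-6) = 9*(⅒) + H*(-⅙) = 9/10 - H/6)
q(L) = -18
r = 19 (r = 19*1 = 19)
m(f) = √(19 + f) (m(f) = √(f + 19) = √(19 + f))
(m(q(1)) + d(15, 23))² = (√(19 - 18) + (9/10 - ⅙*23))² = (√1 + (9/10 - 23/6))² = (1 - 44/15)² = (-29/15)² = 841/225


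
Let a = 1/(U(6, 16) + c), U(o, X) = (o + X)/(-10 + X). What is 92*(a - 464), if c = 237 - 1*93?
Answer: -18910508/443 ≈ -42687.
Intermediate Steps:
U(o, X) = (X + o)/(-10 + X)
c = 144 (c = 237 - 93 = 144)
a = 3/443 (a = 1/((16 + 6)/(-10 + 16) + 144) = 1/(22/6 + 144) = 1/((1/6)*22 + 144) = 1/(11/3 + 144) = 1/(443/3) = 3/443 ≈ 0.0067720)
92*(a - 464) = 92*(3/443 - 464) = 92*(-205549/443) = -18910508/443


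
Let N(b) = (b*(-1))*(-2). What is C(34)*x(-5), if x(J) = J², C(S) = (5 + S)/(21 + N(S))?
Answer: 975/89 ≈ 10.955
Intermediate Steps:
N(b) = 2*b (N(b) = -b*(-2) = 2*b)
C(S) = (5 + S)/(21 + 2*S)
C(34)*x(-5) = ((5 + 34)/(21 + 2*34))*(-5)² = (39/(21 + 68))*25 = (39/89)*25 = 975/89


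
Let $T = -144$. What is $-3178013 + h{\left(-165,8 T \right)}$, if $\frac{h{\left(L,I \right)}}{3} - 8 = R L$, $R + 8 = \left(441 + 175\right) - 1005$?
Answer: $-2981474$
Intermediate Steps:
$R = -397$ ($R = -8 + \left(\left(441 + 175\right) - 1005\right) = -8 + \left(616 - 1005\right) = -8 - 389 = -397$)
$h{\left(L,I \right)} = 24 - 1191 L$ ($h{\left(L,I \right)} = 24 + 3 \left(- 397 L\right) = 24 - 1191 L$)
$-3178013 + h{\left(-165,8 T \right)} = -3178013 + \left(24 - -196515\right) = -3178013 + \left(24 + 196515\right) = -3178013 + 196539 = -2981474$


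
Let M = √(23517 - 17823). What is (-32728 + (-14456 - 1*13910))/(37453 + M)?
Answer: -176011814/107901655 + 61094*√5694/1402721515 ≈ -1.6279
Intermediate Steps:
M = √5694 ≈ 75.459
(-32728 + (-14456 - 1*13910))/(37453 + M) = (-32728 + (-14456 - 1*13910))/(37453 + √5694) = (-32728 + (-14456 - 13910))/(37453 + √5694) = (-32728 - 28366)/(37453 + √5694) = -61094/(37453 + √5694)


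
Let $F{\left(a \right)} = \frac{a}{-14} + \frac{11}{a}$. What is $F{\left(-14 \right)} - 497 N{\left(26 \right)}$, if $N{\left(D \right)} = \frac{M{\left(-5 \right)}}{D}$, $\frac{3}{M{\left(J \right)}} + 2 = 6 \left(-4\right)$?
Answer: $\frac{11451}{4732} \approx 2.4199$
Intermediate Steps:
$F{\left(a \right)} = \frac{11}{a} - \frac{a}{14}$ ($F{\left(a \right)} = a \left(- \frac{1}{14}\right) + \frac{11}{a} = - \frac{a}{14} + \frac{11}{a} = \frac{11}{a} - \frac{a}{14}$)
$M{\left(J \right)} = - \frac{3}{26}$ ($M{\left(J \right)} = \frac{3}{-2 + 6 \left(-4\right)} = \frac{3}{-2 - 24} = \frac{3}{-26} = 3 \left(- \frac{1}{26}\right) = - \frac{3}{26}$)
$N{\left(D \right)} = - \frac{3}{26 D}$
$F{\left(-14 \right)} - 497 N{\left(26 \right)} = \left(\frac{11}{-14} - -1\right) - 497 \left(- \frac{3}{26 \cdot 26}\right) = \left(11 \left(- \frac{1}{14}\right) + 1\right) - 497 \left(\left(- \frac{3}{26}\right) \frac{1}{26}\right) = \left(- \frac{11}{14} + 1\right) - - \frac{1491}{676} = \frac{3}{14} + \frac{1491}{676} = \frac{11451}{4732}$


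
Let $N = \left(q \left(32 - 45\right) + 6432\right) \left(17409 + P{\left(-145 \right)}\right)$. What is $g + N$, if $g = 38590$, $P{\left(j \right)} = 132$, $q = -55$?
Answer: $125404117$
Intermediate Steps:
$N = 125365527$ ($N = \left(- 55 \left(32 - 45\right) + 6432\right) \left(17409 + 132\right) = \left(\left(-55\right) \left(-13\right) + 6432\right) 17541 = \left(715 + 6432\right) 17541 = 7147 \cdot 17541 = 125365527$)
$g + N = 38590 + 125365527 = 125404117$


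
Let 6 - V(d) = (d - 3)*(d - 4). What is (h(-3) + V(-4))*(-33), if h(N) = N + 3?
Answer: 1650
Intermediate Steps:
h(N) = 3 + N
V(d) = 6 - (-4 + d)*(-3 + d) (V(d) = 6 - (d - 3)*(d - 4) = 6 - (-3 + d)*(-4 + d) = 6 - (-4 + d)*(-3 + d))
(h(-3) + V(-4))*(-33) = ((3 - 3) + (-6 - 1*(-4)² + 7*(-4)))*(-33) = (0 + (-6 - 1*16 - 28))*(-33) = (0 + (-6 - 16 - 28))*(-33) = (0 - 50)*(-33) = -50*(-33) = 1650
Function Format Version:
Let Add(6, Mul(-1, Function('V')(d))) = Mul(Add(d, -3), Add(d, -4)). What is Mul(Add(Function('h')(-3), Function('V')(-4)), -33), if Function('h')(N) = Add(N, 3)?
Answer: 1650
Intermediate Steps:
Function('h')(N) = Add(3, N)
Function('V')(d) = Add(6, Mul(-1, Add(-4, d), Add(-3, d))) (Function('V')(d) = Add(6, Mul(-1, Mul(Add(d, -3), Add(d, -4)))) = Add(6, Mul(-1, Mul(Add(-3, d), Add(-4, d)))) = Add(6, Mul(-1, Mul(Add(-4, d), Add(-3, d)))) = Add(6, Mul(-1, Add(-4, d), Add(-3, d))))
Mul(Add(Function('h')(-3), Function('V')(-4)), -33) = Mul(Add(Add(3, -3), Add(-6, Mul(-1, Pow(-4, 2)), Mul(7, -4))), -33) = Mul(Add(0, Add(-6, Mul(-1, 16), -28)), -33) = Mul(Add(0, Add(-6, -16, -28)), -33) = Mul(Add(0, -50), -33) = Mul(-50, -33) = 1650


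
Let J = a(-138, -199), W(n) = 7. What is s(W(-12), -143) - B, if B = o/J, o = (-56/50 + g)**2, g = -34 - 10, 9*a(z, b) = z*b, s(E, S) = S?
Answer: -410977951/2860625 ≈ -143.67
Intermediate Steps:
a(z, b) = b*z/9 (a(z, b) = (z*b)/9 = (b*z)/9 = b*z/9)
J = 9154/3 (J = (1/9)*(-199)*(-138) = 9154/3 ≈ 3051.3)
g = -44
o = 1272384/625 (o = (-56/50 - 44)**2 = (-56*1/50 - 44)**2 = (-28/25 - 44)**2 = (-1128/25)**2 = 1272384/625 ≈ 2035.8)
B = 1908576/2860625 (B = 1272384/(625*(9154/3)) = (1272384/625)*(3/9154) = 1908576/2860625 ≈ 0.66719)
s(W(-12), -143) - B = -143 - 1*1908576/2860625 = -143 - 1908576/2860625 = -410977951/2860625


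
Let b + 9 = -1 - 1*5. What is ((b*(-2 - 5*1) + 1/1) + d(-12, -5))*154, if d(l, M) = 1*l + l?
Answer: 12628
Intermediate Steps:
d(l, M) = 2*l (d(l, M) = l + l = 2*l)
b = -15 (b = -9 + (-1 - 1*5) = -9 + (-1 - 5) = -9 - 6 = -15)
((b*(-2 - 5*1) + 1/1) + d(-12, -5))*154 = ((-15*(-2 - 5*1) + 1/1) + 2*(-12))*154 = ((-15*(-2 - 5) + 1) - 24)*154 = ((-15*(-7) + 1) - 24)*154 = ((105 + 1) - 24)*154 = (106 - 24)*154 = 82*154 = 12628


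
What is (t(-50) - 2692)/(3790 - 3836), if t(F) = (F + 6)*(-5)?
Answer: 1236/23 ≈ 53.739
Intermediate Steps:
t(F) = -30 - 5*F (t(F) = (6 + F)*(-5) = -30 - 5*F)
(t(-50) - 2692)/(3790 - 3836) = ((-30 - 5*(-50)) - 2692)/(3790 - 3836) = ((-30 + 250) - 2692)/(-46) = (220 - 2692)*(-1/46) = -2472*(-1/46) = 1236/23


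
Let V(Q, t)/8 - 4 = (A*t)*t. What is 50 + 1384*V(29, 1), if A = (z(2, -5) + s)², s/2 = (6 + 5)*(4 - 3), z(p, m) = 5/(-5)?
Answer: 4927090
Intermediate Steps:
z(p, m) = -1 (z(p, m) = 5*(-⅕) = -1)
s = 22 (s = 2*((6 + 5)*(4 - 3)) = 2*(11*1) = 2*11 = 22)
A = 441 (A = (-1 + 22)² = 21² = 441)
V(Q, t) = 32 + 3528*t² (V(Q, t) = 32 + 8*((441*t)*t) = 32 + 8*(441*t²) = 32 + 3528*t²)
50 + 1384*V(29, 1) = 50 + 1384*(32 + 3528*1²) = 50 + 1384*(32 + 3528*1) = 50 + 1384*(32 + 3528) = 50 + 1384*3560 = 50 + 4927040 = 4927090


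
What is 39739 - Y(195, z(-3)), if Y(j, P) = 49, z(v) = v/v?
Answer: 39690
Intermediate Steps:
z(v) = 1
39739 - Y(195, z(-3)) = 39739 - 1*49 = 39739 - 49 = 39690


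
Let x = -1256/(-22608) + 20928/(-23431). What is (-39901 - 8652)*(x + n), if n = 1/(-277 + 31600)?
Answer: 179082050428271/4403575278 ≈ 40667.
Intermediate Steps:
x = -353273/421758 (x = -1256*(-1/22608) + 20928*(-1/23431) = 1/18 - 20928/23431 = -353273/421758 ≈ -0.83762)
n = 1/31323 ≈ 3.1925e-5
(-39901 - 8652)*(x + n) = (-39901 - 8652)*(-353273/421758 + 1/31323) = -48553*(-3688382807/4403575278) = 179082050428271/4403575278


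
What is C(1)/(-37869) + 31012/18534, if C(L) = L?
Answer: 195729149/116977341 ≈ 1.6732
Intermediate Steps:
C(1)/(-37869) + 31012/18534 = 1/(-37869) + 31012/18534 = 1*(-1/37869) + 31012*(1/18534) = -1/37869 + 15506/9267 = 195729149/116977341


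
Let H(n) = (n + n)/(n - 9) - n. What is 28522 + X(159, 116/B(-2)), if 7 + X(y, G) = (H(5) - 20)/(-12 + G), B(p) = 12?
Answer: 399375/14 ≈ 28527.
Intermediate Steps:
H(n) = -n + 2*n/(-9 + n) (H(n) = (2*n)/(-9 + n) - n = 2*n/(-9 + n) - n = -n + 2*n/(-9 + n))
X(y, G) = -7 - 55/(2*(-12 + G)) (X(y, G) = -7 + (5*(11 - 1*5)/(-9 + 5) - 20)/(-12 + G) = -7 + (5*(11 - 5)/(-4) - 20)/(-12 + G) = -7 + (5*(-1/4)*6 - 20)/(-12 + G) = -7 + (-15/2 - 20)/(-12 + G) = -7 - 55/(2*(-12 + G)))
28522 + X(159, 116/B(-2)) = 28522 + (113 - 1624/12)/(2*(-12 + 116/12)) = 28522 + (113 - 1624/12)/(2*(-12 + 116*(1/12))) = 28522 + (113 - 14*29/3)/(2*(-12 + 29/3)) = 28522 + (113 - 406/3)/(2*(-7/3)) = 28522 + (1/2)*(-3/7)*(-67/3) = 28522 + 67/14 = 399375/14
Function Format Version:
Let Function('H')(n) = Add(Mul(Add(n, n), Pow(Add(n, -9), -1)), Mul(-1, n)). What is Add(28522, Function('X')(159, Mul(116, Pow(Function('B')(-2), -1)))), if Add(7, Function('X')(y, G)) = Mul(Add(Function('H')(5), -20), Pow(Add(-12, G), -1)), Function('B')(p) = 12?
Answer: Rational(399375, 14) ≈ 28527.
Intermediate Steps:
Function('H')(n) = Add(Mul(-1, n), Mul(2, n, Pow(Add(-9, n), -1))) (Function('H')(n) = Add(Mul(Mul(2, n), Pow(Add(-9, n), -1)), Mul(-1, n)) = Add(Mul(2, n, Pow(Add(-9, n), -1)), Mul(-1, n)) = Add(Mul(-1, n), Mul(2, n, Pow(Add(-9, n), -1))))
Function('X')(y, G) = Add(-7, Mul(Rational(-55, 2), Pow(Add(-12, G), -1))) (Function('X')(y, G) = Add(-7, Mul(Add(Mul(5, Pow(Add(-9, 5), -1), Add(11, Mul(-1, 5))), -20), Pow(Add(-12, G), -1))) = Add(-7, Mul(Add(Mul(5, Pow(-4, -1), Add(11, -5)), -20), Pow(Add(-12, G), -1))) = Add(-7, Mul(Add(Mul(5, Rational(-1, 4), 6), -20), Pow(Add(-12, G), -1))) = Add(-7, Mul(Add(Rational(-15, 2), -20), Pow(Add(-12, G), -1))) = Add(-7, Mul(Rational(-55, 2), Pow(Add(-12, G), -1))))
Add(28522, Function('X')(159, Mul(116, Pow(Function('B')(-2), -1)))) = Add(28522, Mul(Rational(1, 2), Pow(Add(-12, Mul(116, Pow(12, -1))), -1), Add(113, Mul(-14, Mul(116, Pow(12, -1)))))) = Add(28522, Mul(Rational(1, 2), Pow(Add(-12, Mul(116, Rational(1, 12))), -1), Add(113, Mul(-14, Mul(116, Rational(1, 12)))))) = Add(28522, Mul(Rational(1, 2), Pow(Add(-12, Rational(29, 3)), -1), Add(113, Mul(-14, Rational(29, 3))))) = Add(28522, Mul(Rational(1, 2), Pow(Rational(-7, 3), -1), Add(113, Rational(-406, 3)))) = Add(28522, Mul(Rational(1, 2), Rational(-3, 7), Rational(-67, 3))) = Add(28522, Rational(67, 14)) = Rational(399375, 14)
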